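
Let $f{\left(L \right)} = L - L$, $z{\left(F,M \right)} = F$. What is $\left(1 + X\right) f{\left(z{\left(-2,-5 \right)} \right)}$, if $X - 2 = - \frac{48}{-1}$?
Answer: $0$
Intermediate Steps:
$X = 50$ ($X = 2 - \frac{48}{-1} = 2 - -48 = 2 + 48 = 50$)
$f{\left(L \right)} = 0$
$\left(1 + X\right) f{\left(z{\left(-2,-5 \right)} \right)} = \left(1 + 50\right) 0 = 51 \cdot 0 = 0$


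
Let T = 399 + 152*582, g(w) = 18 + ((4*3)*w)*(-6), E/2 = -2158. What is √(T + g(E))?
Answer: √399633 ≈ 632.17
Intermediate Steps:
E = -4316 (E = 2*(-2158) = -4316)
g(w) = 18 - 72*w (g(w) = 18 + (12*w)*(-6) = 18 - 72*w)
T = 88863 (T = 399 + 88464 = 88863)
√(T + g(E)) = √(88863 + (18 - 72*(-4316))) = √(88863 + (18 + 310752)) = √(88863 + 310770) = √399633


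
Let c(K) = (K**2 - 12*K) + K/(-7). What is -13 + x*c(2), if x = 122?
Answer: -17415/7 ≈ -2487.9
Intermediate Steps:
c(K) = K**2 - 85*K/7 (c(K) = (K**2 - 12*K) + K*(-1/7) = (K**2 - 12*K) - K/7 = K**2 - 85*K/7)
-13 + x*c(2) = -13 + 122*((1/7)*2*(-85 + 7*2)) = -13 + 122*((1/7)*2*(-85 + 14)) = -13 + 122*((1/7)*2*(-71)) = -13 + 122*(-142/7) = -13 - 17324/7 = -17415/7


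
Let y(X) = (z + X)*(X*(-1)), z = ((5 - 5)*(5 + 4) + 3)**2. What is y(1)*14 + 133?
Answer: -7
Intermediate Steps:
z = 9 (z = (0*9 + 3)**2 = (0 + 3)**2 = 3**2 = 9)
y(X) = -X*(9 + X) (y(X) = (9 + X)*(X*(-1)) = (9 + X)*(-X) = -X*(9 + X))
y(1)*14 + 133 = -1*1*(9 + 1)*14 + 133 = -1*1*10*14 + 133 = -10*14 + 133 = -140 + 133 = -7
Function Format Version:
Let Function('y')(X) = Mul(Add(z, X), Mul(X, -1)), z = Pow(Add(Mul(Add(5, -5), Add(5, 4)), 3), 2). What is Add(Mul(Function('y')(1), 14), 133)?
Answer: -7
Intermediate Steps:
z = 9 (z = Pow(Add(Mul(0, 9), 3), 2) = Pow(Add(0, 3), 2) = Pow(3, 2) = 9)
Function('y')(X) = Mul(-1, X, Add(9, X)) (Function('y')(X) = Mul(Add(9, X), Mul(X, -1)) = Mul(Add(9, X), Mul(-1, X)) = Mul(-1, X, Add(9, X)))
Add(Mul(Function('y')(1), 14), 133) = Add(Mul(Mul(-1, 1, Add(9, 1)), 14), 133) = Add(Mul(Mul(-1, 1, 10), 14), 133) = Add(Mul(-10, 14), 133) = Add(-140, 133) = -7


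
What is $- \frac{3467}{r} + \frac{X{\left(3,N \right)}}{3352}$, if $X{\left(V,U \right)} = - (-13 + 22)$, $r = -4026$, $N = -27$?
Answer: $\frac{5792575}{6747576} \approx 0.85847$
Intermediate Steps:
$X{\left(V,U \right)} = -9$ ($X{\left(V,U \right)} = \left(-1\right) 9 = -9$)
$- \frac{3467}{r} + \frac{X{\left(3,N \right)}}{3352} = - \frac{3467}{-4026} - \frac{9}{3352} = \left(-3467\right) \left(- \frac{1}{4026}\right) - \frac{9}{3352} = \frac{3467}{4026} - \frac{9}{3352} = \frac{5792575}{6747576}$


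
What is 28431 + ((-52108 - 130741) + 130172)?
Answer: -24246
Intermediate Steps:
28431 + ((-52108 - 130741) + 130172) = 28431 + (-182849 + 130172) = 28431 - 52677 = -24246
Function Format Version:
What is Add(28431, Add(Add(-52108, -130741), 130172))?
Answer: -24246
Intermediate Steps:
Add(28431, Add(Add(-52108, -130741), 130172)) = Add(28431, Add(-182849, 130172)) = Add(28431, -52677) = -24246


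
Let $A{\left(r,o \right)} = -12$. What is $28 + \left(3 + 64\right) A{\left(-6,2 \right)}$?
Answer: $-776$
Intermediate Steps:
$28 + \left(3 + 64\right) A{\left(-6,2 \right)} = 28 + \left(3 + 64\right) \left(-12\right) = 28 + 67 \left(-12\right) = 28 - 804 = -776$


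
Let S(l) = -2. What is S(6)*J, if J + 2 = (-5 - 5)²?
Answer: -196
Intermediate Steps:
J = 98 (J = -2 + (-5 - 5)² = -2 + (-10)² = -2 + 100 = 98)
S(6)*J = -2*98 = -196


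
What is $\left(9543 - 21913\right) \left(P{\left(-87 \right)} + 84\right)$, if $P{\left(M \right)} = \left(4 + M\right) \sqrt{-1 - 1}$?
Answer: $-1039080 + 1026710 i \sqrt{2} \approx -1.0391 \cdot 10^{6} + 1.452 \cdot 10^{6} i$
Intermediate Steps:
$P{\left(M \right)} = i \sqrt{2} \left(4 + M\right)$ ($P{\left(M \right)} = \left(4 + M\right) \sqrt{-2} = \left(4 + M\right) i \sqrt{2} = i \sqrt{2} \left(4 + M\right)$)
$\left(9543 - 21913\right) \left(P{\left(-87 \right)} + 84\right) = \left(9543 - 21913\right) \left(i \sqrt{2} \left(4 - 87\right) + 84\right) = - 12370 \left(i \sqrt{2} \left(-83\right) + 84\right) = - 12370 \left(- 83 i \sqrt{2} + 84\right) = - 12370 \left(84 - 83 i \sqrt{2}\right) = -1039080 + 1026710 i \sqrt{2}$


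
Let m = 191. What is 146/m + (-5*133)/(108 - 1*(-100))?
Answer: -96647/39728 ≈ -2.4327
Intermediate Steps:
146/m + (-5*133)/(108 - 1*(-100)) = 146/191 + (-5*133)/(108 - 1*(-100)) = 146*(1/191) - 665/(108 + 100) = 146/191 - 665/208 = -96647/39728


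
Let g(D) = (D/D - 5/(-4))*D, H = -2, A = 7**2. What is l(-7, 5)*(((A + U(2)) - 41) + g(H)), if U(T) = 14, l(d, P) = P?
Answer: 175/2 ≈ 87.500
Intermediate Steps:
A = 49
g(D) = 9*D/4 (g(D) = (1 - 5*(-1/4))*D = (1 + 5/4)*D = 9*D/4)
l(-7, 5)*(((A + U(2)) - 41) + g(H)) = 5*(((49 + 14) - 41) + (9/4)*(-2)) = 5*((63 - 41) - 9/2) = 5*(22 - 9/2) = 5*(35/2) = 175/2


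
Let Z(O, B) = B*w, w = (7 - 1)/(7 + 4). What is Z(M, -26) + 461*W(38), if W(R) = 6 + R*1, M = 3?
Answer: 222968/11 ≈ 20270.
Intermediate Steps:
w = 6/11 ≈ 0.54545
Z(O, B) = 6*B/11 (Z(O, B) = B*(6/11) = 6*B/11)
W(R) = 6 + R
Z(M, -26) + 461*W(38) = (6/11)*(-26) + 461*(6 + 38) = -156/11 + 461*44 = -156/11 + 20284 = 222968/11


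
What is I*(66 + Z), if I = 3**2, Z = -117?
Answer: -459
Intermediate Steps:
I = 9
I*(66 + Z) = 9*(66 - 117) = 9*(-51) = -459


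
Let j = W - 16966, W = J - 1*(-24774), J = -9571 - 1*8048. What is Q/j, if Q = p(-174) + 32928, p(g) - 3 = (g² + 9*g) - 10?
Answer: -61631/9811 ≈ -6.2818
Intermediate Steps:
J = -17619 (J = -9571 - 8048 = -17619)
W = 7155 (W = -17619 - 1*(-24774) = -17619 + 24774 = 7155)
j = -9811 (j = 7155 - 16966 = -9811)
p(g) = -7 + g² + 9*g (p(g) = 3 + ((g² + 9*g) - 10) = 3 + (-10 + g² + 9*g) = -7 + g² + 9*g)
Q = 61631 (Q = (-7 + (-174)² + 9*(-174)) + 32928 = (-7 + 30276 - 1566) + 32928 = 28703 + 32928 = 61631)
Q/j = 61631/(-9811) = 61631*(-1/9811) = -61631/9811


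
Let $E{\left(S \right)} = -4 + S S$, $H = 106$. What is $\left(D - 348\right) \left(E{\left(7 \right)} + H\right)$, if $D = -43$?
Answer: $-59041$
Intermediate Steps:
$E{\left(S \right)} = -4 + S^{2}$
$\left(D - 348\right) \left(E{\left(7 \right)} + H\right) = \left(-43 - 348\right) \left(\left(-4 + 7^{2}\right) + 106\right) = - 391 \left(\left(-4 + 49\right) + 106\right) = - 391 \left(45 + 106\right) = \left(-391\right) 151 = -59041$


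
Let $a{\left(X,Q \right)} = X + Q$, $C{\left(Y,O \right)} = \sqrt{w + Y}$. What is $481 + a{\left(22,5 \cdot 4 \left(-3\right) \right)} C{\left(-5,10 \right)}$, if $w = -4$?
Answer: $481 - 114 i \approx 481.0 - 114.0 i$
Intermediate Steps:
$C{\left(Y,O \right)} = \sqrt{-4 + Y}$
$a{\left(X,Q \right)} = Q + X$
$481 + a{\left(22,5 \cdot 4 \left(-3\right) \right)} C{\left(-5,10 \right)} = 481 + \left(5 \cdot 4 \left(-3\right) + 22\right) \sqrt{-4 - 5} = 481 + \left(20 \left(-3\right) + 22\right) \sqrt{-9} = 481 + \left(-60 + 22\right) 3 i = 481 - 38 \cdot 3 i = 481 - 114 i$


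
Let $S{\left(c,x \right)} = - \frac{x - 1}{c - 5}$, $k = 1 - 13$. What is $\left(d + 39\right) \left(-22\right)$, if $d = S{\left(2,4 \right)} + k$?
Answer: $-616$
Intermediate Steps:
$k = -12$ ($k = 1 - 13 = -12$)
$S{\left(c,x \right)} = - \frac{-1 + x}{-5 + c}$
$d = -11$ ($d = \frac{1 - 4}{-5 + 2} - 12 = \frac{1 - 4}{-3} - 12 = \left(- \frac{1}{3}\right) \left(-3\right) - 12 = 1 - 12 = -11$)
$\left(d + 39\right) \left(-22\right) = \left(-11 + 39\right) \left(-22\right) = 28 \left(-22\right) = -616$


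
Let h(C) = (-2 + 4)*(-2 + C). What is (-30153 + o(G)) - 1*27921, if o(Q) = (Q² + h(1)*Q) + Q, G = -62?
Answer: -54168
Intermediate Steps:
h(C) = -4 + 2*C (h(C) = 2*(-2 + C) = -4 + 2*C)
o(Q) = Q² - Q (o(Q) = (Q² + (-4 + 2*1)*Q) + Q = (Q² + (-4 + 2)*Q) + Q = (Q² - 2*Q) + Q = Q² - Q)
(-30153 + o(G)) - 1*27921 = (-30153 - 62*(-1 - 62)) - 1*27921 = (-30153 - 62*(-63)) - 27921 = (-30153 + 3906) - 27921 = -26247 - 27921 = -54168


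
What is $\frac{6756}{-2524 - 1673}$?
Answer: $- \frac{2252}{1399} \approx -1.6097$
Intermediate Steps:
$\frac{6756}{-2524 - 1673} = \frac{6756}{-4197} = 6756 \left(- \frac{1}{4197}\right) = - \frac{2252}{1399}$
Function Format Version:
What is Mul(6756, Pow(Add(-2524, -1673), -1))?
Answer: Rational(-2252, 1399) ≈ -1.6097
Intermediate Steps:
Mul(6756, Pow(Add(-2524, -1673), -1)) = Mul(6756, Pow(-4197, -1)) = Mul(6756, Rational(-1, 4197)) = Rational(-2252, 1399)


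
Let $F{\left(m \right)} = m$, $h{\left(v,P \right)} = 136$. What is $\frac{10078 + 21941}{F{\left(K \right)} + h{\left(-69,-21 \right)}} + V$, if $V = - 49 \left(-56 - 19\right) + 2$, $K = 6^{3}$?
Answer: $\frac{1326323}{352} \approx 3768.0$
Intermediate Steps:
$K = 216$
$V = 3677$ ($V = - 49 \left(-56 - 19\right) + 2 = \left(-49\right) \left(-75\right) + 2 = 3675 + 2 = 3677$)
$\frac{10078 + 21941}{F{\left(K \right)} + h{\left(-69,-21 \right)}} + V = \frac{10078 + 21941}{216 + 136} + 3677 = \frac{32019}{352} + 3677 = \frac{1326323}{352}$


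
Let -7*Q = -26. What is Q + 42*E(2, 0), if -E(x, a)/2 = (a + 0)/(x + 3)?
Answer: 26/7 ≈ 3.7143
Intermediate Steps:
E(x, a) = -2*a/(3 + x) (E(x, a) = -2*(a + 0)/(x + 3) = -2*a/(3 + x))
Q = 26/7 (Q = -⅐*(-26) = 26/7 ≈ 3.7143)
Q + 42*E(2, 0) = 26/7 + 42*(-2*0/(3 + 2)) = 26/7 + 42*(-2*0/5) = 26/7 + 42*(-2*0*⅕) = 26/7 + 42*0 = 26/7 + 0 = 26/7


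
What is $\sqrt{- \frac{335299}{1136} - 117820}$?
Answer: $\frac{i \sqrt{9526696149}}{284} \approx 343.68 i$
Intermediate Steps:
$\sqrt{- \frac{335299}{1136} - 117820} = \sqrt{- \frac{134178819}{1136}} = \frac{i \sqrt{9526696149}}{284}$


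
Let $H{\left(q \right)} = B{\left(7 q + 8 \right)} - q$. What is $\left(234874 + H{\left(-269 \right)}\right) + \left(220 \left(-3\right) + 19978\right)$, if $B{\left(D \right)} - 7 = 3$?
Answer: $254471$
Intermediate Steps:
$B{\left(D \right)} = 10$ ($B{\left(D \right)} = 7 + 3 = 10$)
$H{\left(q \right)} = 10 - q$
$\left(234874 + H{\left(-269 \right)}\right) + \left(220 \left(-3\right) + 19978\right) = \left(234874 + \left(10 - -269\right)\right) + \left(220 \left(-3\right) + 19978\right) = \left(234874 + \left(10 + 269\right)\right) + \left(-660 + 19978\right) = \left(234874 + 279\right) + 19318 = 235153 + 19318 = 254471$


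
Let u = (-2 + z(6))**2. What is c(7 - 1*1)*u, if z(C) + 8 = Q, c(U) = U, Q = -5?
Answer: 1350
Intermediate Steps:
z(C) = -13 (z(C) = -8 - 5 = -13)
u = 225 (u = (-2 - 13)**2 = (-15)**2 = 225)
c(7 - 1*1)*u = (7 - 1*1)*225 = (7 - 1)*225 = 6*225 = 1350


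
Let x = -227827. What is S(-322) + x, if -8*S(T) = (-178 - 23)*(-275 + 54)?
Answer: -1867037/8 ≈ -2.3338e+5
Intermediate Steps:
S(T) = -44421/8 (S(T) = -(-178 - 23)*(-275 + 54)/8 = -(-201)*(-221)/8 = -1/8*44421 = -44421/8)
S(-322) + x = -44421/8 - 227827 = -1867037/8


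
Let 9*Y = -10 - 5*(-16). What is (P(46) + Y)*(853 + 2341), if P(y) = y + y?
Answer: 2868212/9 ≈ 3.1869e+5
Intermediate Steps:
P(y) = 2*y
Y = 70/9 (Y = (-10 - 5*(-16))/9 = (-10 + 80)/9 = (⅑)*70 = 70/9 ≈ 7.7778)
(P(46) + Y)*(853 + 2341) = (2*46 + 70/9)*(853 + 2341) = (92 + 70/9)*3194 = (898/9)*3194 = 2868212/9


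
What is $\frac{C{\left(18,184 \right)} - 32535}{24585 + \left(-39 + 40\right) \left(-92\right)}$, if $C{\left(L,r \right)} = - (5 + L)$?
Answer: $- \frac{32558}{24493} \approx -1.3293$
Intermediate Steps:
$C{\left(L,r \right)} = -5 - L$
$\frac{C{\left(18,184 \right)} - 32535}{24585 + \left(-39 + 40\right) \left(-92\right)} = \frac{\left(-5 - 18\right) - 32535}{24585 + \left(-39 + 40\right) \left(-92\right)} = \frac{\left(-5 - 18\right) - 32535}{24585 + 1 \left(-92\right)} = \frac{-23 - 32535}{24585 - 92} = - \frac{32558}{24493}$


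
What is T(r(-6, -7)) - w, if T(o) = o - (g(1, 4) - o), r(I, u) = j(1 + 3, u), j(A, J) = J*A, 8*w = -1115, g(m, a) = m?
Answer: 659/8 ≈ 82.375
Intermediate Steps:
w = -1115/8 (w = (⅛)*(-1115) = -1115/8 ≈ -139.38)
j(A, J) = A*J
r(I, u) = 4*u (r(I, u) = (1 + 3)*u = 4*u)
T(o) = -1 + 2*o (T(o) = o - (1 - o) = o + (-1 + o) = -1 + 2*o)
T(r(-6, -7)) - w = (-1 + 2*(4*(-7))) - 1*(-1115/8) = (-1 + 2*(-28)) + 1115/8 = (-1 - 56) + 1115/8 = -57 + 1115/8 = 659/8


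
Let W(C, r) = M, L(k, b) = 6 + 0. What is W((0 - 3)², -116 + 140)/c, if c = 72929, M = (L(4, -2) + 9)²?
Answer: 225/72929 ≈ 0.0030852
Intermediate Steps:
L(k, b) = 6
M = 225 (M = (6 + 9)² = 15² = 225)
W(C, r) = 225
W((0 - 3)², -116 + 140)/c = 225/72929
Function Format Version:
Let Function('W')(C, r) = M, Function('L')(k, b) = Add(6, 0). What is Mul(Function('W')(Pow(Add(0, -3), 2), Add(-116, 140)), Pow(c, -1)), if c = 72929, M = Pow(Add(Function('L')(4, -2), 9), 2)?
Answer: Rational(225, 72929) ≈ 0.0030852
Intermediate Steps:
Function('L')(k, b) = 6
M = 225 (M = Pow(Add(6, 9), 2) = Pow(15, 2) = 225)
Function('W')(C, r) = 225
Mul(Function('W')(Pow(Add(0, -3), 2), Add(-116, 140)), Pow(c, -1)) = Mul(225, Pow(72929, -1)) = Mul(225, Rational(1, 72929)) = Rational(225, 72929)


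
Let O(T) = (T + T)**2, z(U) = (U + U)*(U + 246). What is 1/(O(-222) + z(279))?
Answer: 1/490086 ≈ 2.0405e-6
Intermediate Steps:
z(U) = 2*U*(246 + U) (z(U) = (2*U)*(246 + U) = 2*U*(246 + U))
O(T) = 4*T**2 (O(T) = (2*T)**2 = 4*T**2)
1/(O(-222) + z(279)) = 1/(4*(-222)**2 + 2*279*(246 + 279)) = 1/(4*49284 + 2*279*525) = 1/(197136 + 292950) = 1/490086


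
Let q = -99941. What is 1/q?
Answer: -1/99941 ≈ -1.0006e-5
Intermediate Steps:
1/q = 1/(-99941) = -1/99941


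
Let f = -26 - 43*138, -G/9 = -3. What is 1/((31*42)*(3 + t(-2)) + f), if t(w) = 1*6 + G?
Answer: 1/40912 ≈ 2.4443e-5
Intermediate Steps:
G = 27 (G = -9*(-3) = 27)
t(w) = 33 (t(w) = 1*6 + 27 = 6 + 27 = 33)
f = -5960 (f = -26 - 5934 = -5960)
1/((31*42)*(3 + t(-2)) + f) = 1/((31*42)*(3 + 33) - 5960) = 1/(1302*36 - 5960) = 1/(46872 - 5960) = 1/40912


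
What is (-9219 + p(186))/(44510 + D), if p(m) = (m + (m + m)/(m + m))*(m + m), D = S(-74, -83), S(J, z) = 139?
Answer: 6705/4961 ≈ 1.3515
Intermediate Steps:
D = 139
p(m) = 2*m*(1 + m) (p(m) = (m + (2*m)/((2*m)))*(2*m) = (m + (2*m)*(1/(2*m)))*(2*m) = (m + 1)*(2*m) = (1 + m)*(2*m) = 2*m*(1 + m))
(-9219 + p(186))/(44510 + D) = (-9219 + 2*186*(1 + 186))/(44510 + 139) = (-9219 + 2*186*187)/44649 = (-9219 + 69564)*(1/44649) = 60345*(1/44649) = 6705/4961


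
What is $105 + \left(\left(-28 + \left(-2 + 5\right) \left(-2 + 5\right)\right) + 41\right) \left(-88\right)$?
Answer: $-1831$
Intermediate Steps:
$105 + \left(\left(-28 + \left(-2 + 5\right) \left(-2 + 5\right)\right) + 41\right) \left(-88\right) = 105 + \left(\left(-28 + 3 \cdot 3\right) + 41\right) \left(-88\right) = 105 + \left(\left(-28 + 9\right) + 41\right) \left(-88\right) = 105 + \left(-19 + 41\right) \left(-88\right) = 105 + 22 \left(-88\right) = 105 - 1936 = -1831$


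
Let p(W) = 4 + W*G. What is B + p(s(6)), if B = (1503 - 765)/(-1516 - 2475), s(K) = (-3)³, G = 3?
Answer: -308045/3991 ≈ -77.185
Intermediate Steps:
s(K) = -27
p(W) = 4 + 3*W (p(W) = 4 + W*3 = 4 + 3*W)
B = -738/3991 (B = 738/(-3991) = 738*(-1/3991) = -738/3991 ≈ -0.18492)
B + p(s(6)) = -738/3991 + (4 + 3*(-27)) = -738/3991 + (4 - 81) = -738/3991 - 77 = -308045/3991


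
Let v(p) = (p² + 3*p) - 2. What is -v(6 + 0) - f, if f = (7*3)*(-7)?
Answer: 95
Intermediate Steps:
v(p) = -2 + p² + 3*p
f = -147 (f = 21*(-7) = -147)
-v(6 + 0) - f = -(-2 + (6 + 0)² + 3*(6 + 0)) - 1*(-147) = -(-2 + 6² + 3*6) + 147 = -(-2 + 36 + 18) + 147 = -1*52 + 147 = -52 + 147 = 95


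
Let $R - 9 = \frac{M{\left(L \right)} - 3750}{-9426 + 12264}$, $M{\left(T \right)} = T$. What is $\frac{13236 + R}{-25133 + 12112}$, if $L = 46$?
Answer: $- \frac{18792803}{18476799} \approx -1.0171$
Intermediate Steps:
$R = \frac{10919}{1419}$ ($R = 9 + \frac{46 - 3750}{-9426 + 12264} = 9 - \frac{3704}{2838} = 9 - \frac{1852}{1419} = \frac{10919}{1419} \approx 7.6949$)
$\frac{13236 + R}{-25133 + 12112} = \frac{13236 + \frac{10919}{1419}}{-25133 + 12112} = \frac{18792803}{1419 \left(-13021\right)} = \frac{18792803}{1419} \left(- \frac{1}{13021}\right) = - \frac{18792803}{18476799}$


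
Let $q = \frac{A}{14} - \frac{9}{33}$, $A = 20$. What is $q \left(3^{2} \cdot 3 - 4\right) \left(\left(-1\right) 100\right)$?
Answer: $- \frac{204700}{77} \approx -2658.4$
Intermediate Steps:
$q = \frac{89}{77}$ ($q = \frac{20}{14} - \frac{9}{33} = 20 \cdot \frac{1}{14} - \frac{3}{11} = \frac{10}{7} - \frac{3}{11} = \frac{89}{77} \approx 1.1558$)
$q \left(3^{2} \cdot 3 - 4\right) \left(\left(-1\right) 100\right) = \frac{89 \left(3^{2} \cdot 3 - 4\right)}{77} \left(\left(-1\right) 100\right) = \frac{89 \left(9 \cdot 3 - 4\right)}{77} \left(-100\right) = \frac{89 \left(27 - 4\right)}{77} \left(-100\right) = \frac{89}{77} \cdot 23 \left(-100\right) = \frac{2047}{77} \left(-100\right) = - \frac{204700}{77}$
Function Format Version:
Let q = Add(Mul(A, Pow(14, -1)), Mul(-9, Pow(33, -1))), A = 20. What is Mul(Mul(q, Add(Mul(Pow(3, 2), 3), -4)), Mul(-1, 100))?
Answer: Rational(-204700, 77) ≈ -2658.4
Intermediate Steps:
q = Rational(89, 77) (q = Add(Mul(20, Pow(14, -1)), Mul(-9, Pow(33, -1))) = Add(Mul(20, Rational(1, 14)), Mul(-9, Rational(1, 33))) = Add(Rational(10, 7), Rational(-3, 11)) = Rational(89, 77) ≈ 1.1558)
Mul(Mul(q, Add(Mul(Pow(3, 2), 3), -4)), Mul(-1, 100)) = Mul(Mul(Rational(89, 77), Add(Mul(Pow(3, 2), 3), -4)), Mul(-1, 100)) = Mul(Mul(Rational(89, 77), Add(Mul(9, 3), -4)), -100) = Mul(Mul(Rational(89, 77), Add(27, -4)), -100) = Mul(Mul(Rational(89, 77), 23), -100) = Mul(Rational(2047, 77), -100) = Rational(-204700, 77)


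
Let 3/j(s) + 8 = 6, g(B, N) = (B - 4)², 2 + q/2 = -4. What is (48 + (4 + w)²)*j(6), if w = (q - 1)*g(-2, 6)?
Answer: -323016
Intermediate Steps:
q = -12 (q = -4 + 2*(-4) = -4 - 8 = -12)
g(B, N) = (-4 + B)²
w = -468 (w = (-12 - 1)*(-4 - 2)² = -13*(-6)² = -13*36 = -468)
j(s) = -3/2 (j(s) = 3/(-8 + 6) = 3/(-2) = 3*(-½) = -3/2)
(48 + (4 + w)²)*j(6) = (48 + (4 - 468)²)*(-3/2) = (48 + (-464)²)*(-3/2) = (48 + 215296)*(-3/2) = 215344*(-3/2) = -323016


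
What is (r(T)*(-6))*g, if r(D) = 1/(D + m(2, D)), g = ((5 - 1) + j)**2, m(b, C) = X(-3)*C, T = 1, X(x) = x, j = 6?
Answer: 300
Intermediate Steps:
m(b, C) = -3*C
g = 100 (g = ((5 - 1) + 6)**2 = (4 + 6)**2 = 10**2 = 100)
r(D) = -1/(2*D) (r(D) = 1/(D - 3*D) = 1/(-2*D) = -1/(2*D))
(r(T)*(-6))*g = (-1/2/1*(-6))*100 = (-1/2*1*(-6))*100 = -1/2*(-6)*100 = 3*100 = 300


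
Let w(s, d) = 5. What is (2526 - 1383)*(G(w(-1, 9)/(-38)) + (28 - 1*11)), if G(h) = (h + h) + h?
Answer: 721233/38 ≈ 18980.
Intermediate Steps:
G(h) = 3*h (G(h) = 2*h + h = 3*h)
(2526 - 1383)*(G(w(-1, 9)/(-38)) + (28 - 1*11)) = (2526 - 1383)*(3*(5/(-38)) + (28 - 1*11)) = 1143*(3*(5*(-1/38)) + (28 - 11)) = 1143*(3*(-5/38) + 17) = 1143*(-15/38 + 17) = 1143*(631/38) = 721233/38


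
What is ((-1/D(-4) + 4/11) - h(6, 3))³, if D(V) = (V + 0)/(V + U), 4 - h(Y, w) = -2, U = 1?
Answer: -22188041/85184 ≈ -260.47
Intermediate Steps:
h(Y, w) = 6 (h(Y, w) = 4 - 1*(-2) = 4 + 2 = 6)
D(V) = V/(1 + V) (D(V) = (V + 0)/(V + 1) = V/(1 + V))
((-1/D(-4) + 4/11) - h(6, 3))³ = ((-1/((-4/(1 - 4))) + 4/11) - 1*6)³ = ((-1/((-4/(-3))) + 4*(1/11)) - 6)³ = ((-1/((-4*(-⅓))) + 4/11) - 6)³ = ((-1/4/3 + 4/11) - 6)³ = ((-1*¾ + 4/11) - 6)³ = ((-¾ + 4/11) - 6)³ = (-17/44 - 6)³ = (-281/44)³ = -22188041/85184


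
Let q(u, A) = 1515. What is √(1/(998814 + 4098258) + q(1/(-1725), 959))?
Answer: √2459994788091927/1274268 ≈ 38.923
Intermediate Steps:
√(1/(998814 + 4098258) + q(1/(-1725), 959)) = √(1/(998814 + 4098258) + 1515) = √(1/5097072 + 1515) = √(7722064081/5097072) = √2459994788091927/1274268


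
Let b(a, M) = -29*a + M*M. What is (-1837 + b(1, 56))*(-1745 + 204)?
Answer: -1957070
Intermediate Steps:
b(a, M) = M² - 29*a (b(a, M) = -29*a + M² = M² - 29*a)
(-1837 + b(1, 56))*(-1745 + 204) = (-1837 + (56² - 29*1))*(-1745 + 204) = (-1837 + (3136 - 29))*(-1541) = (-1837 + 3107)*(-1541) = 1270*(-1541) = -1957070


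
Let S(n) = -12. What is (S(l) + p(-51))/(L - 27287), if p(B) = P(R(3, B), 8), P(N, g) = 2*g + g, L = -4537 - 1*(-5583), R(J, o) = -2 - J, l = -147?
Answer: -4/8747 ≈ -0.00045730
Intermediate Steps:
L = 1046 (L = -4537 + 5583 = 1046)
P(N, g) = 3*g
p(B) = 24 (p(B) = 3*8 = 24)
(S(l) + p(-51))/(L - 27287) = (-12 + 24)/(1046 - 27287) = 12/(-26241) = 12*(-1/26241) = -4/8747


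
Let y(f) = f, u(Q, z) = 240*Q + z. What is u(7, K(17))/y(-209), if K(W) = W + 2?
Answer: -1699/209 ≈ -8.1292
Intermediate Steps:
K(W) = 2 + W
u(Q, z) = z + 240*Q
u(7, K(17))/y(-209) = ((2 + 17) + 240*7)/(-209) = (19 + 1680)*(-1/209) = 1699*(-1/209) = -1699/209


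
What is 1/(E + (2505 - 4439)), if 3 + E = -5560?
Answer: -1/7497 ≈ -0.00013339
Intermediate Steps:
E = -5563 (E = -3 - 5560 = -5563)
1/(E + (2505 - 4439)) = 1/(-5563 + (2505 - 4439)) = 1/(-5563 - 1934) = 1/(-7497) = -1/7497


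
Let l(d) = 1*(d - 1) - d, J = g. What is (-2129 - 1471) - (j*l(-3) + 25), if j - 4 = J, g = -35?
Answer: -3656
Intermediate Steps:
J = -35
l(d) = -1 (l(d) = 1*(-1 + d) - d = (-1 + d) - d = -1)
j = -31 (j = 4 - 35 = -31)
(-2129 - 1471) - (j*l(-3) + 25) = (-2129 - 1471) - (-31*(-1) + 25) = -3600 - (31 + 25) = -3600 - 1*56 = -3600 - 56 = -3656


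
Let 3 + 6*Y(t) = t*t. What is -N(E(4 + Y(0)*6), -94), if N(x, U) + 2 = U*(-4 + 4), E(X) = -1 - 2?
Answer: 2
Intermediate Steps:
Y(t) = -1/2 + t**2/6 (Y(t) = -1/2 + (t*t)/6 = -1/2 + t**2/6)
E(X) = -3
N(x, U) = -2 (N(x, U) = -2 + U*(-4 + 4) = -2 + U*0 = -2 + 0 = -2)
-N(E(4 + Y(0)*6), -94) = -1*(-2) = 2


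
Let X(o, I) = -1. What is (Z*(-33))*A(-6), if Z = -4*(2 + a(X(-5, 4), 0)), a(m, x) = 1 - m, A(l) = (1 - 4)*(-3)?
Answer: 4752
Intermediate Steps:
A(l) = 9 (A(l) = -3*(-3) = 9)
Z = -16 (Z = -4*(2 + (1 - 1*(-1))) = -4*(2 + (1 + 1)) = -4*(2 + 2) = -4*4 = -16)
(Z*(-33))*A(-6) = -16*(-33)*9 = 528*9 = 4752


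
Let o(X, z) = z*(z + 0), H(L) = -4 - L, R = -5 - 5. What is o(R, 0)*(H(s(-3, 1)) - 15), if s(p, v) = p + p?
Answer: 0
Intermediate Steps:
s(p, v) = 2*p
R = -10
o(X, z) = z² (o(X, z) = z*z = z²)
o(R, 0)*(H(s(-3, 1)) - 15) = 0²*((-4 - 2*(-3)) - 15) = 0*((-4 - 1*(-6)) - 15) = 0*((-4 + 6) - 15) = 0*(2 - 15) = 0*(-13) = 0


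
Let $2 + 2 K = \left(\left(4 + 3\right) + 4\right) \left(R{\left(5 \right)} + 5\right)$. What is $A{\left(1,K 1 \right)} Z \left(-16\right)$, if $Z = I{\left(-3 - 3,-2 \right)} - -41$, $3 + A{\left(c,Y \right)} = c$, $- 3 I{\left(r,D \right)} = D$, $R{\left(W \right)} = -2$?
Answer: $\frac{4000}{3} \approx 1333.3$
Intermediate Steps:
$I{\left(r,D \right)} = - \frac{D}{3}$
$K = \frac{31}{2}$ ($K = -1 + \frac{\left(\left(4 + 3\right) + 4\right) \left(-2 + 5\right)}{2} = -1 + \frac{\left(7 + 4\right) 3}{2} = -1 + \frac{11 \cdot 3}{2} = -1 + \frac{1}{2} \cdot 33 = -1 + \frac{33}{2} = \frac{31}{2} \approx 15.5$)
$A{\left(c,Y \right)} = -3 + c$
$Z = \frac{125}{3}$ ($Z = \left(- \frac{1}{3}\right) \left(-2\right) - -41 = \frac{2}{3} + 41 = \frac{125}{3} \approx 41.667$)
$A{\left(1,K 1 \right)} Z \left(-16\right) = \left(-3 + 1\right) \frac{125}{3} \left(-16\right) = \left(-2\right) \frac{125}{3} \left(-16\right) = \left(- \frac{250}{3}\right) \left(-16\right) = \frac{4000}{3}$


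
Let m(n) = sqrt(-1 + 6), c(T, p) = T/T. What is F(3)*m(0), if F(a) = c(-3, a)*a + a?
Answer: 6*sqrt(5) ≈ 13.416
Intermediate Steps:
c(T, p) = 1
F(a) = 2*a (F(a) = 1*a + a = a + a = 2*a)
m(n) = sqrt(5)
F(3)*m(0) = (2*3)*sqrt(5) = 6*sqrt(5)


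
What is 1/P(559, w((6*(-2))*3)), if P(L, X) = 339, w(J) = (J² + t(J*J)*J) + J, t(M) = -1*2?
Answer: 1/339 ≈ 0.0029499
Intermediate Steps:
t(M) = -2
w(J) = J² - J (w(J) = (J² - 2*J) + J = J² - J)
1/P(559, w((6*(-2))*3)) = 1/339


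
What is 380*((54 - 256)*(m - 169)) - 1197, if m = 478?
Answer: -23720037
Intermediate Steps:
380*((54 - 256)*(m - 169)) - 1197 = 380*((54 - 256)*(478 - 169)) - 1197 = 380*(-202*309) - 1197 = 380*(-62418) - 1197 = -23718840 - 1197 = -23720037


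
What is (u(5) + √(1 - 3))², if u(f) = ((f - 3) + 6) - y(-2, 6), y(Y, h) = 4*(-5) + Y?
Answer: (30 + I*√2)² ≈ 898.0 + 84.853*I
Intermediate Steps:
y(Y, h) = -20 + Y
u(f) = 25 + f (u(f) = ((f - 3) + 6) - (-20 - 2) = ((-3 + f) + 6) - 1*(-22) = (3 + f) + 22 = 25 + f)
(u(5) + √(1 - 3))² = ((25 + 5) + √(1 - 3))² = (30 + √(-2))² = (30 + I*√2)²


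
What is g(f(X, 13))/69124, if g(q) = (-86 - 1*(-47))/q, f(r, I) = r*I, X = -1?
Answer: 3/69124 ≈ 4.3400e-5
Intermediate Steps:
f(r, I) = I*r
g(q) = -39/q (g(q) = (-86 + 47)/q = -39/q)
g(f(X, 13))/69124 = -39/(13*(-1))/69124 = -39/(-13)*(1/69124) = -39*(-1/13)*(1/69124) = 3*(1/69124) = 3/69124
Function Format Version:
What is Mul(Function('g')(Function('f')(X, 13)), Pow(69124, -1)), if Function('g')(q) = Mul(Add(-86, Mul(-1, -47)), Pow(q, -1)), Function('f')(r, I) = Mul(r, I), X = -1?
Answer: Rational(3, 69124) ≈ 4.3400e-5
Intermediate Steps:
Function('f')(r, I) = Mul(I, r)
Function('g')(q) = Mul(-39, Pow(q, -1)) (Function('g')(q) = Mul(Add(-86, 47), Pow(q, -1)) = Mul(-39, Pow(q, -1)))
Mul(Function('g')(Function('f')(X, 13)), Pow(69124, -1)) = Mul(Mul(-39, Pow(Mul(13, -1), -1)), Pow(69124, -1)) = Mul(Mul(-39, Pow(-13, -1)), Rational(1, 69124)) = Mul(Mul(-39, Rational(-1, 13)), Rational(1, 69124)) = Mul(3, Rational(1, 69124)) = Rational(3, 69124)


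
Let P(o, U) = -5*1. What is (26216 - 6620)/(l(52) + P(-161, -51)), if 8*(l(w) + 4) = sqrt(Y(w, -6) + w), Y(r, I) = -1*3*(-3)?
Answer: -11287296/5123 - 156768*sqrt(61)/5123 ≈ -2442.3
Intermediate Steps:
P(o, U) = -5
Y(r, I) = 9 (Y(r, I) = -3*(-3) = 9)
l(w) = -4 + sqrt(9 + w)/8
(26216 - 6620)/(l(52) + P(-161, -51)) = (26216 - 6620)/((-4 + sqrt(9 + 52)/8) - 5) = 19596/((-4 + sqrt(61)/8) - 5) = 19596/(-9 + sqrt(61)/8)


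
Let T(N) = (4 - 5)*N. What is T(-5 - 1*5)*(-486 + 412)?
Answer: -740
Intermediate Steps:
T(N) = -N
T(-5 - 1*5)*(-486 + 412) = (-(-5 - 1*5))*(-486 + 412) = -(-5 - 5)*(-74) = -1*(-10)*(-74) = 10*(-74) = -740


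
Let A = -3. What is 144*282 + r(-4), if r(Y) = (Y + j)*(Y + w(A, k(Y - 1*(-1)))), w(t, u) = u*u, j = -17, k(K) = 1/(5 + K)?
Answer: 162747/4 ≈ 40687.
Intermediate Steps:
w(t, u) = u²
r(Y) = (-17 + Y)*(Y + (6 + Y)⁻²) (r(Y) = (Y - 17)*(Y + (1/(5 + (Y - 1*(-1))))²) = (-17 + Y)*(Y + (1/(5 + (Y + 1)))²) = (-17 + Y)*(Y + (1/(5 + (1 + Y)))²) = (-17 + Y)*(Y + (1/(6 + Y))²) = (-17 + Y)*(Y + (6 + Y)⁻²))
144*282 + r(-4) = 144*282 + (-17 - 4 - 4*(6 - 4)²*(-17 - 4))/(6 - 4)² = 40608 + (-17 - 4 - 4*2²*(-21))/2² = 40608 + (-17 - 4 - 4*4*(-21))/4 = 40608 + (-17 - 4 + 336)/4 = 40608 + (¼)*315 = 40608 + 315/4 = 162747/4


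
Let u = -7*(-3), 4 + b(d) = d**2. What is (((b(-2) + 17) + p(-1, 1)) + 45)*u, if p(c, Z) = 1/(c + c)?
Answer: 2583/2 ≈ 1291.5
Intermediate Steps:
p(c, Z) = 1/(2*c)
b(d) = -4 + d**2
u = 21
(((b(-2) + 17) + p(-1, 1)) + 45)*u = ((((-4 + (-2)**2) + 17) + (1/2)/(-1)) + 45)*21 = ((((-4 + 4) + 17) + (1/2)*(-1)) + 45)*21 = (((0 + 17) - 1/2) + 45)*21 = ((17 - 1/2) + 45)*21 = (33/2 + 45)*21 = (123/2)*21 = 2583/2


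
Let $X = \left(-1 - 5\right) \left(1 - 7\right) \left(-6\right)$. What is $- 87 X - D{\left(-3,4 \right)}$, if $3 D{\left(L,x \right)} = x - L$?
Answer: $\frac{56369}{3} \approx 18790.0$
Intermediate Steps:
$D{\left(L,x \right)} = - \frac{L}{3} + \frac{x}{3}$ ($D{\left(L,x \right)} = \frac{x - L}{3} = - \frac{L}{3} + \frac{x}{3}$)
$X = -216$ ($X = \left(-6\right) \left(-6\right) \left(-6\right) = 36 \left(-6\right) = -216$)
$- 87 X - D{\left(-3,4 \right)} = \left(-87\right) \left(-216\right) - \left(\left(- \frac{1}{3}\right) \left(-3\right) + \frac{1}{3} \cdot 4\right) = 18792 - \left(1 + \frac{4}{3}\right) = 18792 - \frac{7}{3} = \frac{56369}{3}$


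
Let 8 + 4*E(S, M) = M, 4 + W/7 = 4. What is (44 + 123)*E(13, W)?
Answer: -334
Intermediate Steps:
W = 0 (W = -28 + 7*4 = -28 + 28 = 0)
E(S, M) = -2 + M/4
(44 + 123)*E(13, W) = (44 + 123)*(-2 + (1/4)*0) = 167*(-2 + 0) = 167*(-2) = -334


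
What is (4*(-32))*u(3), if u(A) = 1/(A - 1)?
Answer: -64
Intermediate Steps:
u(A) = 1/(-1 + A)
(4*(-32))*u(3) = (4*(-32))/(-1 + 3) = -128/2 = -128*½ = -64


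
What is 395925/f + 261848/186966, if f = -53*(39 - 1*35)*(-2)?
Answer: 37067768551/39636792 ≈ 935.19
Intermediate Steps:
f = 424 (f = -53*(39 - 35)*(-2) = -53*4*(-2) = -212*(-2) = 424)
395925/f + 261848/186966 = 395925/424 + 261848/186966 = 395925*(1/424) + 261848*(1/186966) = 395925/424 + 130924/93483 = 37067768551/39636792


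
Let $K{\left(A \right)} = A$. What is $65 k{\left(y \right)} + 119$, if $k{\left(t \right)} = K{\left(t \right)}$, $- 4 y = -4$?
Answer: $184$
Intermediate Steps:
$y = 1$ ($y = \left(- \frac{1}{4}\right) \left(-4\right) = 1$)
$k{\left(t \right)} = t$
$65 k{\left(y \right)} + 119 = 65 \cdot 1 + 119 = 65 + 119 = 184$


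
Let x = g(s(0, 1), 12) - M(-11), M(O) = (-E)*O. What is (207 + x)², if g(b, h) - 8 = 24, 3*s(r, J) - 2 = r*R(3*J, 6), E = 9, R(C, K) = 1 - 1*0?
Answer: 19600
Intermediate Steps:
R(C, K) = 1 (R(C, K) = 1 + 0 = 1)
s(r, J) = ⅔ + r/3 (s(r, J) = ⅔ + (r*1)/3 = ⅔ + r/3)
g(b, h) = 32 (g(b, h) = 8 + 24 = 32)
M(O) = -9*O (M(O) = (-1*9)*O = -9*O)
x = -67 (x = 32 - (-9)*(-11) = 32 - 1*99 = 32 - 99 = -67)
(207 + x)² = (207 - 67)² = 140² = 19600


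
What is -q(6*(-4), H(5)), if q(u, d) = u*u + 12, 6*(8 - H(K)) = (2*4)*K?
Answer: -588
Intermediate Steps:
H(K) = 8 - 4*K/3 (H(K) = 8 - 2*4*K/6 = 8 - 4*K/3)
q(u, d) = 12 + u² (q(u, d) = u² + 12 = 12 + u²)
-q(6*(-4), H(5)) = -(12 + (6*(-4))²) = -(12 + (-24)²) = -(12 + 576) = -1*588 = -588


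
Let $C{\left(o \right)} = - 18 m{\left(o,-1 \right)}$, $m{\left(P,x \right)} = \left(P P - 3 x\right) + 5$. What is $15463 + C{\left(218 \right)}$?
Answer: $-840113$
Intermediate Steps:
$m{\left(P,x \right)} = 5 + P^{2} - 3 x$ ($m{\left(P,x \right)} = \left(P^{2} - 3 x\right) + 5 = 5 + P^{2} - 3 x$)
$C{\left(o \right)} = -144 - 18 o^{2}$ ($C{\left(o \right)} = - 18 \left(5 + o^{2} - -3\right) = - 18 \left(5 + o^{2} + 3\right) = - 18 \left(8 + o^{2}\right) = -144 - 18 o^{2}$)
$15463 + C{\left(218 \right)} = 15463 - \left(144 + 18 \cdot 218^{2}\right) = 15463 - 855576 = -840113$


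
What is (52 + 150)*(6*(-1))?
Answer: -1212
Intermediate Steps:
(52 + 150)*(6*(-1)) = 202*(-6) = -1212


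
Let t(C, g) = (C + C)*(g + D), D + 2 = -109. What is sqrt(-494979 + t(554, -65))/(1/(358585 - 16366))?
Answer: 342219*I*sqrt(689987) ≈ 2.8427e+8*I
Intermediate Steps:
D = -111 (D = -2 - 109 = -111)
t(C, g) = 2*C*(-111 + g) (t(C, g) = (C + C)*(g - 111) = (2*C)*(-111 + g) = 2*C*(-111 + g))
sqrt(-494979 + t(554, -65))/(1/(358585 - 16366)) = sqrt(-494979 + 2*554*(-111 - 65))/(1/(358585 - 16366)) = sqrt(-494979 + 2*554*(-176))/(1/342219) = sqrt(-494979 - 195008)/(1/342219) = sqrt(-689987)*342219 = (I*sqrt(689987))*342219 = 342219*I*sqrt(689987)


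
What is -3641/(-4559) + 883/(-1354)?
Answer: 904317/6172886 ≈ 0.14650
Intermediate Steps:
-3641/(-4559) + 883/(-1354) = -3641*(-1/4559) + 883*(-1/1354) = 3641/4559 - 883/1354 = 904317/6172886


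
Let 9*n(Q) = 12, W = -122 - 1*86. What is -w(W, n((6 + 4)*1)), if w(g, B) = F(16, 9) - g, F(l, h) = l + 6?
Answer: -230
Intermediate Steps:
W = -208 (W = -122 - 86 = -208)
F(l, h) = 6 + l
n(Q) = 4/3 (n(Q) = (⅑)*12 = 4/3)
w(g, B) = 22 - g (w(g, B) = (6 + 16) - g = 22 - g)
-w(W, n((6 + 4)*1)) = -(22 - 1*(-208)) = -(22 + 208) = -1*230 = -230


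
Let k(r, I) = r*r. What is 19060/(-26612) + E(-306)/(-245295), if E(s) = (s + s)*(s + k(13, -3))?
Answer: -191849423/181327515 ≈ -1.0580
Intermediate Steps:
k(r, I) = r**2
E(s) = 2*s*(169 + s) (E(s) = (s + s)*(s + 13**2) = (2*s)*(s + 169) = (2*s)*(169 + s) = 2*s*(169 + s))
19060/(-26612) + E(-306)/(-245295) = 19060/(-26612) + (2*(-306)*(169 - 306))/(-245295) = 19060*(-1/26612) + (2*(-306)*(-137))*(-1/245295) = -4765/6653 + 83844*(-1/245295) = -4765/6653 - 9316/27255 = -191849423/181327515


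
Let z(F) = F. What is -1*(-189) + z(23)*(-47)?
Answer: -892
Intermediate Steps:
-1*(-189) + z(23)*(-47) = -1*(-189) + 23*(-47) = 189 - 1081 = -892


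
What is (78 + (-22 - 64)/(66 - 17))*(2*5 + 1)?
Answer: 41096/49 ≈ 838.69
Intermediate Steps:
(78 + (-22 - 64)/(66 - 17))*(2*5 + 1) = (78 - 86/49)*(10 + 1) = (78 - 86*1/49)*11 = (78 - 86/49)*11 = (3736/49)*11 = 41096/49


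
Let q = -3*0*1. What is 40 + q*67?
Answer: 40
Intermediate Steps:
q = 0 (q = 0*1 = 0)
40 + q*67 = 40 + 0*67 = 40 + 0 = 40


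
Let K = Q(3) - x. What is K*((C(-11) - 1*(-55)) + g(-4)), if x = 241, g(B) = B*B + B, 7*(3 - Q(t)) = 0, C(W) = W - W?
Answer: -15946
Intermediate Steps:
C(W) = 0
Q(t) = 3 (Q(t) = 3 - ⅐*0 = 3 + 0 = 3)
g(B) = B + B² (g(B) = B² + B = B + B²)
K = -238 (K = 3 - 1*241 = 3 - 241 = -238)
K*((C(-11) - 1*(-55)) + g(-4)) = -238*((0 - 1*(-55)) - 4*(1 - 4)) = -238*((0 + 55) - 4*(-3)) = -238*(55 + 12) = -238*67 = -15946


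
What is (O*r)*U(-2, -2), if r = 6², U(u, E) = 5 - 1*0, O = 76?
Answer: 13680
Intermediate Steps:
U(u, E) = 5 (U(u, E) = 5 + 0 = 5)
r = 36
(O*r)*U(-2, -2) = (76*36)*5 = 2736*5 = 13680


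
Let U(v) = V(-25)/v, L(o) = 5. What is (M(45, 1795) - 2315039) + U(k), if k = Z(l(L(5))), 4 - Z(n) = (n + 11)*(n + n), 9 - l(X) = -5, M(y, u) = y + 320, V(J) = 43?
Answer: -1611013147/696 ≈ -2.3147e+6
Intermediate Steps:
M(y, u) = 320 + y
l(X) = 14 (l(X) = 9 - 1*(-5) = 9 + 5 = 14)
Z(n) = 4 - 2*n*(11 + n) (Z(n) = 4 - (n + 11)*(n + n) = 4 - (11 + n)*2*n = 4 - 2*n*(11 + n))
k = -696 (k = 4 - 22*14 - 2*14² = 4 - 308 - 2*196 = 4 - 308 - 392 = -696)
U(v) = 43/v
(M(45, 1795) - 2315039) + U(k) = ((320 + 45) - 2315039) + 43/(-696) = (365 - 2315039) + 43*(-1/696) = -2314674 - 43/696 = -1611013147/696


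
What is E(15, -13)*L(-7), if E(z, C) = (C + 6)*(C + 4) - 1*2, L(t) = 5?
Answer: 305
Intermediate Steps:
E(z, C) = -2 + (4 + C)*(6 + C) (E(z, C) = (6 + C)*(4 + C) - 2 = (4 + C)*(6 + C) - 2 = -2 + (4 + C)*(6 + C))
E(15, -13)*L(-7) = (22 + (-13)² + 10*(-13))*5 = (22 + 169 - 130)*5 = 61*5 = 305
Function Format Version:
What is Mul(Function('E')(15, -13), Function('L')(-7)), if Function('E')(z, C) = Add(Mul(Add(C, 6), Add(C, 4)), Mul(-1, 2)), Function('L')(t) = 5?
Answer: 305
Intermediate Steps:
Function('E')(z, C) = Add(-2, Mul(Add(4, C), Add(6, C))) (Function('E')(z, C) = Add(Mul(Add(6, C), Add(4, C)), -2) = Add(Mul(Add(4, C), Add(6, C)), -2) = Add(-2, Mul(Add(4, C), Add(6, C))))
Mul(Function('E')(15, -13), Function('L')(-7)) = Mul(Add(22, Pow(-13, 2), Mul(10, -13)), 5) = Mul(Add(22, 169, -130), 5) = Mul(61, 5) = 305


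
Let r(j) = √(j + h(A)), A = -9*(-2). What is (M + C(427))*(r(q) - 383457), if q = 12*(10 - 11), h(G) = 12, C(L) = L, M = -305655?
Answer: 117041813196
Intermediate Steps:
A = 18
q = -12 (q = 12*(-1) = -12)
r(j) = √(12 + j) (r(j) = √(j + 12) = √(12 + j))
(M + C(427))*(r(q) - 383457) = (-305655 + 427)*(√(12 - 12) - 383457) = -305228*(√0 - 383457) = -305228*(0 - 383457) = -305228*(-383457) = 117041813196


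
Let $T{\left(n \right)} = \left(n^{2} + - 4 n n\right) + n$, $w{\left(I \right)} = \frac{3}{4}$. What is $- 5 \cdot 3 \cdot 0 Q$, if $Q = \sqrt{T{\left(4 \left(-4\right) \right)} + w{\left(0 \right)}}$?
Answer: $0$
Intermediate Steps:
$w{\left(I \right)} = \frac{3}{4}$ ($w{\left(I \right)} = 3 \cdot \frac{1}{4} = \frac{3}{4}$)
$T{\left(n \right)} = n - 3 n^{2}$ ($T{\left(n \right)} = \left(n^{2} - 4 n^{2}\right) + n = - 3 n^{2} + n = n - 3 n^{2}$)
$Q = \frac{i \sqrt{3133}}{2}$ ($Q = \sqrt{4 \left(-4\right) \left(1 - 3 \cdot 4 \left(-4\right)\right) + \frac{3}{4}} = \sqrt{- 16 \left(1 - -48\right) + \frac{3}{4}} = \sqrt{- 16 \left(1 + 48\right) + \frac{3}{4}} = \sqrt{\left(-16\right) 49 + \frac{3}{4}} = \sqrt{-784 + \frac{3}{4}} = \sqrt{- \frac{3133}{4}} = \frac{i \sqrt{3133}}{2} \approx 27.987 i$)
$- 5 \cdot 3 \cdot 0 Q = - 5 \cdot 3 \cdot 0 \frac{i \sqrt{3133}}{2} = \left(-5\right) 0 \frac{i \sqrt{3133}}{2} = 0 \frac{i \sqrt{3133}}{2} = 0$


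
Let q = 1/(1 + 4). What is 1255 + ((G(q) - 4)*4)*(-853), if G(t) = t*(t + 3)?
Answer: 317983/25 ≈ 12719.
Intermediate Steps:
q = 1/5 ≈ 0.20000
G(t) = t*(3 + t)
1255 + ((G(q) - 4)*4)*(-853) = 1255 + (((3 + 1/5)/5 - 4)*4)*(-853) = 1255 + (((1/5)*(16/5) - 4)*4)*(-853) = 1255 + ((16/25 - 4)*4)*(-853) = 1255 - 84/25*4*(-853) = 1255 - 336/25*(-853) = 1255 + 286608/25 = 317983/25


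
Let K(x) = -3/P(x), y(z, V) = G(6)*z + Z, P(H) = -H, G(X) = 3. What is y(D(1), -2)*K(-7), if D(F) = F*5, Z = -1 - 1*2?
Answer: -36/7 ≈ -5.1429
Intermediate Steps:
Z = -3 (Z = -1 - 2 = -3)
D(F) = 5*F
y(z, V) = -3 + 3*z (y(z, V) = 3*z - 3 = -3 + 3*z)
K(x) = 3/x (K(x) = -3*(-1/x) = -(-3)/x = 3/x)
y(D(1), -2)*K(-7) = (-3 + 3*(5*1))*(3/(-7)) = (-3 + 3*5)*(3*(-⅐)) = (-3 + 15)*(-3/7) = 12*(-3/7) = -36/7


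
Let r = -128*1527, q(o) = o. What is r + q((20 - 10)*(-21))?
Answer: -195666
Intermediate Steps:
r = -195456
r + q((20 - 10)*(-21)) = -195456 + (20 - 10)*(-21) = -195456 + 10*(-21) = -195456 - 210 = -195666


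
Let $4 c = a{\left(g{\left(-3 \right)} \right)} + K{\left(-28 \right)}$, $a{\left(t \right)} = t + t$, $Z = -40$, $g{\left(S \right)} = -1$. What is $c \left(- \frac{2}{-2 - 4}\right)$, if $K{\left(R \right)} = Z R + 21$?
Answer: $\frac{1139}{12} \approx 94.917$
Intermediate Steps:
$a{\left(t \right)} = 2 t$
$K{\left(R \right)} = 21 - 40 R$ ($K{\left(R \right)} = - 40 R + 21 = 21 - 40 R$)
$c = \frac{1139}{4}$ ($c = \frac{2 \left(-1\right) + \left(21 - -1120\right)}{4} = \frac{-2 + \left(21 + 1120\right)}{4} = \frac{-2 + 1141}{4} = \frac{1}{4} \cdot 1139 = \frac{1139}{4} \approx 284.75$)
$c \left(- \frac{2}{-2 - 4}\right) = \frac{1139 \left(- \frac{2}{-2 - 4}\right)}{4} = \frac{1139 \left(- \frac{2}{-6}\right)}{4} = \frac{1139 \left(\left(-2\right) \left(- \frac{1}{6}\right)\right)}{4} = \frac{1139}{4} \cdot \frac{1}{3} = \frac{1139}{12}$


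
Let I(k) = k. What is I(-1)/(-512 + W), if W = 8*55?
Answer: 1/72 ≈ 0.013889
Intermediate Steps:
W = 440
I(-1)/(-512 + W) = -1/(-512 + 440) = -1/(-72) = -1*(-1/72) = 1/72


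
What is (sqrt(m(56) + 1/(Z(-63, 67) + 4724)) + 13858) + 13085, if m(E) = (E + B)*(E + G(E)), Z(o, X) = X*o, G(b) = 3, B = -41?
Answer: 26943 + 2*sqrt(55978367)/503 ≈ 26973.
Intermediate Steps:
m(E) = (-41 + E)*(3 + E) (m(E) = (E - 41)*(E + 3) = (-41 + E)*(3 + E))
(sqrt(m(56) + 1/(Z(-63, 67) + 4724)) + 13858) + 13085 = (sqrt((-123 + 56**2 - 38*56) + 1/(67*(-63) + 4724)) + 13858) + 13085 = (sqrt((-123 + 3136 - 2128) + 1/(-4221 + 4724)) + 13858) + 13085 = (sqrt(885 + 1/503) + 13858) + 13085 = (sqrt(445156/503) + 13858) + 13085 = (2*sqrt(55978367)/503 + 13858) + 13085 = (13858 + 2*sqrt(55978367)/503) + 13085 = 26943 + 2*sqrt(55978367)/503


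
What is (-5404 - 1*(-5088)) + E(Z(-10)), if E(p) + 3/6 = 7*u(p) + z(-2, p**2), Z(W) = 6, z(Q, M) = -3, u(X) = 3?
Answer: -597/2 ≈ -298.50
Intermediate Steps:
E(p) = 35/2 (E(p) = -1/2 + (7*3 - 3) = -1/2 + (21 - 3) = -1/2 + 18 = 35/2)
(-5404 - 1*(-5088)) + E(Z(-10)) = (-5404 - 1*(-5088)) + 35/2 = (-5404 + 5088) + 35/2 = -316 + 35/2 = -597/2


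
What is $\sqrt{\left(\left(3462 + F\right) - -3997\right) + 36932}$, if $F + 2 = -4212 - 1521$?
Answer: $16 \sqrt{151} \approx 196.61$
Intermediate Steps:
$F = -5735$ ($F = -2 - 5733 = -5735$)
$\sqrt{\left(\left(3462 + F\right) - -3997\right) + 36932} = \sqrt{\left(\left(3462 - 5735\right) - -3997\right) + 36932} = \sqrt{\left(-2273 + \left(-2934 + 6931\right)\right) + 36932} = \sqrt{\left(-2273 + 3997\right) + 36932} = \sqrt{1724 + 36932} = \sqrt{38656} = 16 \sqrt{151}$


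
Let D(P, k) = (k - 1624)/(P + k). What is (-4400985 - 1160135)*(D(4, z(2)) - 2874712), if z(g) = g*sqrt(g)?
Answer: 15991139588000 - 2263375840*sqrt(2) ≈ 1.5988e+13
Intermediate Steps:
z(g) = g**(3/2)
D(P, k) = (-1624 + k)/(P + k)
(-4400985 - 1160135)*(D(4, z(2)) - 2874712) = (-4400985 - 1160135)*((-1624 + 2**(3/2))/(4 + 2**(3/2)) - 2874712) = -5561120*((-1624 + 2*sqrt(2))/(4 + 2*sqrt(2)) - 2874712) = -5561120*(-2874712 + (-1624 + 2*sqrt(2))/(4 + 2*sqrt(2))) = 15986618397440 - 5561120*(-1624 + 2*sqrt(2))/(4 + 2*sqrt(2))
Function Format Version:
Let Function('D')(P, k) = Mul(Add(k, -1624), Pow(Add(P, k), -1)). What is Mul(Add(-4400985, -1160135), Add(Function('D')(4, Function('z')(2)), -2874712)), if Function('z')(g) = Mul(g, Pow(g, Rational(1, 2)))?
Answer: Add(15991139588000, Mul(-2263375840, Pow(2, Rational(1, 2)))) ≈ 1.5988e+13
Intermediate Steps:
Function('z')(g) = Pow(g, Rational(3, 2))
Function('D')(P, k) = Mul(Pow(Add(P, k), -1), Add(-1624, k)) (Function('D')(P, k) = Mul(Add(-1624, k), Pow(Add(P, k), -1)) = Mul(Pow(Add(P, k), -1), Add(-1624, k)))
Mul(Add(-4400985, -1160135), Add(Function('D')(4, Function('z')(2)), -2874712)) = Mul(Add(-4400985, -1160135), Add(Mul(Pow(Add(4, Pow(2, Rational(3, 2))), -1), Add(-1624, Pow(2, Rational(3, 2)))), -2874712)) = Mul(-5561120, Add(Mul(Pow(Add(4, Mul(2, Pow(2, Rational(1, 2)))), -1), Add(-1624, Mul(2, Pow(2, Rational(1, 2))))), -2874712)) = Mul(-5561120, Add(-2874712, Mul(Pow(Add(4, Mul(2, Pow(2, Rational(1, 2)))), -1), Add(-1624, Mul(2, Pow(2, Rational(1, 2))))))) = Add(15986618397440, Mul(-5561120, Pow(Add(4, Mul(2, Pow(2, Rational(1, 2)))), -1), Add(-1624, Mul(2, Pow(2, Rational(1, 2))))))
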